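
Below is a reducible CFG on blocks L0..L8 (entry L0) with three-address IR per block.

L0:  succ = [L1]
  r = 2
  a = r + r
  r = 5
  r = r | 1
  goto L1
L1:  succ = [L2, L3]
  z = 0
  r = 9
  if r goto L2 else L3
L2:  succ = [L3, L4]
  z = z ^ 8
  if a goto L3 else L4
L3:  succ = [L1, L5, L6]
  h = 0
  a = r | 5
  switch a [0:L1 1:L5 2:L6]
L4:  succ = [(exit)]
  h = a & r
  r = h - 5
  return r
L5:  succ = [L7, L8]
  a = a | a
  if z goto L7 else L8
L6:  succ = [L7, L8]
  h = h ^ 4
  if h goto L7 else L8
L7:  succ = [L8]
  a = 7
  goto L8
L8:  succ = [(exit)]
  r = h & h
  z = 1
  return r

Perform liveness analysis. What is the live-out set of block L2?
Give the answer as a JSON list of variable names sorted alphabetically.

Answer: ["a", "r", "z"]

Analysis:
def/use:
  L0: def={a,r} ue=∅
  L1: def={r,z} ue=∅
  L2: def={z} ue={a,z}
  L3: def={a,h} ue={r}
  L4: def={h,r} ue={a,r}
  L5: def={a} ue={a,z}
  L6: def={h} ue={h}
  L7: def={a} ue=∅
  L8: def={r,z} ue={h}

Backward fixpoint:
  L0 li=∅ lo={a}
  L1 li={a} lo={a,r,z}
  L2 li={a,r,z} lo={a,r,z}
  L3 li={r,z} lo={a,h,z}
  L4 li={a,r} lo=∅
  L5 li={a,h,z} lo={h}
  L6 li={h} lo={h}
  L7 li={h} lo={h}
  L8 li={h} lo=∅

live-out(L2) = ["a", "r", "z"]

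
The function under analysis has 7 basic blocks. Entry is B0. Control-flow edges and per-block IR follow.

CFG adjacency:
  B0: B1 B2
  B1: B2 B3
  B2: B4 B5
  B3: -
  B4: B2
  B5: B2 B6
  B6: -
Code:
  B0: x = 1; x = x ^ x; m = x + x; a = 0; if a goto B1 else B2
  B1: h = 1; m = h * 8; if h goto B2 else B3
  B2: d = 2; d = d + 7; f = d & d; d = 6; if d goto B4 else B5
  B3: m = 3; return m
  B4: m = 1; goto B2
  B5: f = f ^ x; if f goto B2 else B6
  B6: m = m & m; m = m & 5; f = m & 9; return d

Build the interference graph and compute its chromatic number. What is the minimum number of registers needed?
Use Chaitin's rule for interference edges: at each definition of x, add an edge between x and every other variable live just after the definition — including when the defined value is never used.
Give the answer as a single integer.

def/use:
  B0: def={a,m,x} ue=∅
  B1: def={h,m} ue=∅
  B2: def={d,f} ue=∅
  B3: def={m} ue=∅
  B4: def={m} ue=∅
  B5: def={f} ue={f,x}
  B6: def={f,m} ue={d,m}

Backward fixpoint:
  live B0: ∅→{m,x}
  live B1: {x}→{m,x}
  live B2: {m,x}→{d,f,m,x}
  live B3: ∅→∅
  live B4: {x}→{m,x}
  live B5: {d,f,m,x}→{d,m,x}
  live B6: {d,m}→∅

Conflict graph:
  a↔{m,x}
  d↔{f,m,x}
  f↔{d,m,x}
  h↔{m,x}
  m↔{a,d,f,h,x}
  x↔{a,d,f,h,m}

Chromatic number:
  lower bound: {d,f,m,x} mutually conflict ⇒ χ ≥ 4
  4-colouring: c0={m}  c1={x}  c2={a,d,h}  c3={f}
  χ = 4

Answer: 4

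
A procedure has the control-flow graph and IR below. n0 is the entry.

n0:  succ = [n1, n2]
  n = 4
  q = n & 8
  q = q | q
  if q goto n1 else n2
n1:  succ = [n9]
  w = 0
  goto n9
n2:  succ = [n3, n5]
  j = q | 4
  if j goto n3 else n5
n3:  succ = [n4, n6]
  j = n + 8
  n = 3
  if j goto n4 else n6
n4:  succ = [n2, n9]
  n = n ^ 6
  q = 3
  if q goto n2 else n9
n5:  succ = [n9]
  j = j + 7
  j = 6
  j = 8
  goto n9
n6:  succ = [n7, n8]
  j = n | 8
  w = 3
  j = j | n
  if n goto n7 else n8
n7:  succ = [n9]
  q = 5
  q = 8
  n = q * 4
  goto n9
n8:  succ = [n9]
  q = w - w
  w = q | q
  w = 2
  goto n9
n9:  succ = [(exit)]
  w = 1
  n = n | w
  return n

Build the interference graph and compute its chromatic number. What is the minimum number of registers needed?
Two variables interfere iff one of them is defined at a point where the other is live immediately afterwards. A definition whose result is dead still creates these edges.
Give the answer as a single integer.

def/use:
  n0: {n,q} / ∅
  n1: {w} / ∅
  n2: {j} / {q}
  n3: {j,n} / {n}
  n4: {n,q} / {n}
  n5: {j} / {j}
  n6: {j,w} / {n}
  n7: {n,q} / ∅
  n8: {q,w} / {w}
  n9: {n,w} / {n}

Liveness:
  n0 li=∅ lo={n,q}
  n1 li={n} lo={n}
  n2 li={n,q} lo={j,n}
  n3 li={n} lo={n}
  n4 li={n} lo={n,q}
  n5 li={j,n} lo={n}
  n6 li={n} lo={n,w}
  n7 li=∅ lo={n}
  n8 li={n,w} lo={n}
  n9 li={n} lo=∅

Interference:
  j↔{n,w}
  n↔{j,q,w}
  q↔{n}
  w↔{j,n}

Registers:
  clique {j,n,w} ⇒ need ≥ 3
  3-colouring: R0={n}  R1={j,q}  R2={w}
  χ = 3

Answer: 3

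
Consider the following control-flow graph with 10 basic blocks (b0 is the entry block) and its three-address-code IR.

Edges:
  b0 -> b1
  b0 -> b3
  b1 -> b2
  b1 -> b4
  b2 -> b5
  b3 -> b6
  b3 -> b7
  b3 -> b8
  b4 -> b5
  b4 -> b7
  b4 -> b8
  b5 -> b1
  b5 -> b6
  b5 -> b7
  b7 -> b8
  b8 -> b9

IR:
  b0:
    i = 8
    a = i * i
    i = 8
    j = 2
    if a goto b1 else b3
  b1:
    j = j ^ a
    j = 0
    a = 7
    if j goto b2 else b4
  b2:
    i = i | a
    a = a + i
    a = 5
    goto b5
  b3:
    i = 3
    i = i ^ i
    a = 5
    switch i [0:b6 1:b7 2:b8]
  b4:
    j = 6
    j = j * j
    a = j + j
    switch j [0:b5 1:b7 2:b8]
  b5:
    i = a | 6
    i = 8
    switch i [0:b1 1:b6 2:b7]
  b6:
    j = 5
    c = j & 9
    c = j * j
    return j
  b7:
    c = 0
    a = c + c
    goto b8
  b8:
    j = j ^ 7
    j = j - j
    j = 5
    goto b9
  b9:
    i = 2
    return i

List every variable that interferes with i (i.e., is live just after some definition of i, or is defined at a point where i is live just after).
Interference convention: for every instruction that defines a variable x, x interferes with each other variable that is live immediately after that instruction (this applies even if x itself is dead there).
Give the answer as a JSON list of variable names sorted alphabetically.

def/use:
  b0: def={a,i,j} ue=∅
  b1: def={a,j} ue={a,j}
  b2: def={a,i} ue={a,i}
  b3: def={a,i} ue=∅
  b4: def={a,j} ue=∅
  b5: def={i} ue={a}
  b6: def={c,j} ue=∅
  b7: def={a,c} ue=∅
  b8: def={j} ue={j}
  b9: def={i} ue=∅

Liveness:
  live b0: ∅→{a,i,j}
  live b1: {a,i,j}→{a,i,j}
  live b2: {a,i,j}→{a,j}
  live b3: {j}→{j}
  live b4: ∅→{a,j}
  live b5: {a,j}→{a,i,j}
  live b6: ∅→∅
  live b7: {j}→{j}
  live b8: {j}→∅
  live b9: ∅→∅

Conflict graph:
  a — {i,j}
  c — {j}
  i — {a,j}
  j — {a,c,i}

N(i) = ["a", "j"]

Answer: ["a", "j"]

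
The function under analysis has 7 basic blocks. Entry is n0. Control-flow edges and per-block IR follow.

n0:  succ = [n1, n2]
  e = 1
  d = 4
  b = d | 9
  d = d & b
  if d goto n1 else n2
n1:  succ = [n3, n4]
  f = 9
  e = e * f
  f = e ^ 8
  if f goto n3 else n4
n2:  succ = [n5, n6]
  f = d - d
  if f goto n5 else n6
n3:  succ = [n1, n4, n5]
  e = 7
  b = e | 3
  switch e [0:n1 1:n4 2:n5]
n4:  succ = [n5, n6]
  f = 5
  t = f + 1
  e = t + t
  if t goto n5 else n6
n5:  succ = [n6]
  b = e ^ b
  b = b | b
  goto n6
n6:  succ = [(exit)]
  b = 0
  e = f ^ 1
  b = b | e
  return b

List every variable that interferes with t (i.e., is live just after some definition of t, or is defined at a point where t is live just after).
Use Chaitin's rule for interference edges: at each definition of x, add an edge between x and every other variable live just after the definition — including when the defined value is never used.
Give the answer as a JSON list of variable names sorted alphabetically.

def/use:
  n0: def={b,d,e} ue=∅
  n1: def={e,f} ue={e}
  n2: def={f} ue={d}
  n3: def={b,e} ue=∅
  n4: def={e,f,t} ue=∅
  n5: def={b} ue={b,e}
  n6: def={b,e} ue={f}

Live sets:
  live n0: ∅→{b,d,e}
  live n1: {b,e}→{b,f}
  live n2: {b,d,e}→{b,e,f}
  live n3: {f}→{b,e,f}
  live n4: {b}→{b,e,f}
  live n5: {b,e,f}→{f}
  live n6: {f}→∅

Interference:
  b — {d,e,f,t}
  d — {b,e}
  e — {b,d,f,t}
  f — {b,e,t}
  t — {b,e,f}

N(t) = ["b", "e", "f"]

Answer: ["b", "e", "f"]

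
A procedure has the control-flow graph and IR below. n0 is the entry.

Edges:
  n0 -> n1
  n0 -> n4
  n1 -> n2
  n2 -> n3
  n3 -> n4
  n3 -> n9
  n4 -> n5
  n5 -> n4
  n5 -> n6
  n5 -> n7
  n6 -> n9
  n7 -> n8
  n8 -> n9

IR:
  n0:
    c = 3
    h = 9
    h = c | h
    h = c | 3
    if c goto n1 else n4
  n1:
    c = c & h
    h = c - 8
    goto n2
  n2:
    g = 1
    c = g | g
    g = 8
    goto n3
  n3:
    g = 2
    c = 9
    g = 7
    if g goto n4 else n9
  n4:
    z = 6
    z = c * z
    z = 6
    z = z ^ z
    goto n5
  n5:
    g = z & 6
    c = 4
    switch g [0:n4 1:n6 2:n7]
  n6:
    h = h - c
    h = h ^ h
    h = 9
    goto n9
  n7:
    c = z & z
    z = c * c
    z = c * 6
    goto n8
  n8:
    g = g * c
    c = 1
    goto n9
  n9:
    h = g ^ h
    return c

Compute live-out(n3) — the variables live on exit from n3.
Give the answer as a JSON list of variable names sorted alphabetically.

Answer: ["c", "g", "h"]

Analysis:
Per-block:
  n0: {c,h} / ∅
  n1: {c,h} / {c,h}
  n2: {c,g} / ∅
  n3: {c,g} / ∅
  n4: {z} / {c}
  n5: {c,g} / {z}
  n6: {h} / {c,h}
  n7: {c,z} / {z}
  n8: {c,g} / {c,g}
  n9: {h} / {c,g,h}

Backward fixpoint:
  live n0: ∅→{c,h}
  live n1: {c,h}→{h}
  live n2: {h}→{h}
  live n3: {h}→{c,g,h}
  live n4: {c,h}→{h,z}
  live n5: {h,z}→{c,g,h,z}
  live n6: {c,g,h}→{c,g,h}
  live n7: {g,h,z}→{c,g,h}
  live n8: {c,g,h}→{c,g,h}
  live n9: {c,g,h}→∅

live-out(n3) = ["c", "g", "h"]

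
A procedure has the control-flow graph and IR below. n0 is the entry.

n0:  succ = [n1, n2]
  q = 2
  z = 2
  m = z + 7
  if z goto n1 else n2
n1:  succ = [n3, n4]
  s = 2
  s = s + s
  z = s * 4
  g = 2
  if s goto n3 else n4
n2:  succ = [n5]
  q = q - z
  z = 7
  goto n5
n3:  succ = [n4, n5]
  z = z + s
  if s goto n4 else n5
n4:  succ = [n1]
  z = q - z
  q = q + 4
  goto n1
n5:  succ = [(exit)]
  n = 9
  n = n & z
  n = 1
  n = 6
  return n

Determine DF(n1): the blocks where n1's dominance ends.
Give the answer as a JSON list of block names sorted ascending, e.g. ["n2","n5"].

idom tree: n1←n0 n2←n0 n3←n1 n4←n1 n5←n0
Join-block Dom:
  n1: preds {n0,n4}: {n0} ∩ {n0,n1,n4} = {n0}; idom=n0
  n4: preds {n1,n3}: {n0,n1} ∩ {n0,n1,n3} = {n0,n1}; idom=n1
  n5: preds {n2,n3}: {n0,n2} ∩ {n0,n1,n3} = {n0}; idom=n0

Frontier:
  n1←n0: walk · to n0
  n1←n4: walk n4→n1 to n0
  n4←n1: walk · to n1
  n4←n3: walk n3 to n1
  n5←n2: walk n2 to n0
  n5←n3: walk n3→n1 to n0
  DF(n0)=∅
  DF(n1)={n1,n5}
  DF(n2)={n5}
  DF(n3)={n4,n5}
  DF(n4)={n1}
  DF(n5)=∅

DF(n1) = ["n1", "n5"]

Answer: ["n1", "n5"]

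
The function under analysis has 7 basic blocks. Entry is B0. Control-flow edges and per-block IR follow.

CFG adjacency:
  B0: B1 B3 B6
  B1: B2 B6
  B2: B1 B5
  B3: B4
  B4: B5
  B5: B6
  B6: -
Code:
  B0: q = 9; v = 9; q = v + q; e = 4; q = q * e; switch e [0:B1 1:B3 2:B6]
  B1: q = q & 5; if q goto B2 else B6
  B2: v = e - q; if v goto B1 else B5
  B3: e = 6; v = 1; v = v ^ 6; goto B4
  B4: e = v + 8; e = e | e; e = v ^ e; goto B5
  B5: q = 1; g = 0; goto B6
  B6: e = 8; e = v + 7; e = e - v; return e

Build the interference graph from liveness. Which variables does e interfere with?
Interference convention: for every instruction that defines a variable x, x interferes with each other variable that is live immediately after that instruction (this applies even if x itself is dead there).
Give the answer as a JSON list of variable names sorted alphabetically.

def/use:
  B0: def={e,q,v} ue=∅
  B1: def={q} ue={q}
  B2: def={v} ue={e,q}
  B3: def={e,v} ue=∅
  B4: def={e} ue={v}
  B5: def={g,q} ue=∅
  B6: def={e} ue={v}

Live sets:
  B0: in=∅ out={e,q,v}
  B1: in={e,q,v} out={e,q,v}
  B2: in={e,q} out={e,q,v}
  B3: in=∅ out={v}
  B4: in={v} out={v}
  B5: in={v} out={v}
  B6: in={v} out=∅

Conflict graph:
  e: {q,v}
  g: {v}
  q: {e,v}
  v: {e,g,q}

N(e) = ["q", "v"]

Answer: ["q", "v"]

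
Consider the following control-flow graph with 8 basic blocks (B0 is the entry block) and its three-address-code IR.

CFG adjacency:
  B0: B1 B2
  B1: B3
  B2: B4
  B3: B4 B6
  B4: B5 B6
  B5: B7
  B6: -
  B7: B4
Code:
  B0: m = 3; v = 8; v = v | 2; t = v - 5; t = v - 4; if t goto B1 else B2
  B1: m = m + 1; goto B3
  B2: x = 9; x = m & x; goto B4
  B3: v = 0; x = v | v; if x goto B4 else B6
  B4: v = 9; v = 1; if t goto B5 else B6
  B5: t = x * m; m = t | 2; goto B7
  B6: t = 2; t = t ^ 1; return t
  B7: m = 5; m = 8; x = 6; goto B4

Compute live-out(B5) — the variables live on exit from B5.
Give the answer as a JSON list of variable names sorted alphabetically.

Answer: ["t"]

Analysis:
def/use:
  B0: def={m,t,v} ue=∅
  B1: def={m} ue={m}
  B2: def={x} ue={m}
  B3: def={v,x} ue=∅
  B4: def={v} ue={t}
  B5: def={m,t} ue={m,x}
  B6: def={t} ue=∅
  B7: def={m,x} ue=∅

Backward fixpoint:
  B0 li=∅ lo={m,t}
  B1 li={m,t} lo={m,t}
  B2 li={m,t} lo={m,t,x}
  B3 li={m,t} lo={m,t,x}
  B4 li={m,t,x} lo={m,x}
  B5 li={m,x} lo={t}
  B6 li=∅ lo=∅
  B7 li={t} lo={m,t,x}

live-out(B5) = ["t"]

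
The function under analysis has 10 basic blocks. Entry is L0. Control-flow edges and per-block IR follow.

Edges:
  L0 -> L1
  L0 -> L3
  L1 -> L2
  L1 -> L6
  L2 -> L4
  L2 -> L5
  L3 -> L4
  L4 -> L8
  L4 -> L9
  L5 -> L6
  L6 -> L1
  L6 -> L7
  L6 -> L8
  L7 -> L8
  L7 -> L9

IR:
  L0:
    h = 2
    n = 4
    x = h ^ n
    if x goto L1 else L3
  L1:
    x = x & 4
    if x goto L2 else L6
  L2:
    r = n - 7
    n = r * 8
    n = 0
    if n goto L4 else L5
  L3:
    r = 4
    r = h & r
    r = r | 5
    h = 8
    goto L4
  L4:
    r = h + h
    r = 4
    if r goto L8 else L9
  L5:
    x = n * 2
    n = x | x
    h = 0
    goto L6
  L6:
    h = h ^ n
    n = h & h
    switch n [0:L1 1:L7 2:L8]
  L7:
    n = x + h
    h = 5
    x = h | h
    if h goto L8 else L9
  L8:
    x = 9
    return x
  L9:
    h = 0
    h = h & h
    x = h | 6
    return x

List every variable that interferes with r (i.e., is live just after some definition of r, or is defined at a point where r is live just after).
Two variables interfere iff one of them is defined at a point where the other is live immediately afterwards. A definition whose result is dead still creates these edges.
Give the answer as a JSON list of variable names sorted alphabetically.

Block summaries:
  L0: def={h,n,x} ue=∅
  L1: def={x} ue={x}
  L2: def={n,r} ue={n}
  L3: def={h,r} ue={h}
  L4: def={r} ue={h}
  L5: def={h,n,x} ue={n}
  L6: def={h,n} ue={h,n}
  L7: def={h,n,x} ue={h,x}
  L8: def={x} ue=∅
  L9: def={h,x} ue=∅

Backward fixpoint:
  L0: in=∅ out={h,n,x}
  L1: in={h,n,x} out={h,n,x}
  L2: in={h,n} out={h,n}
  L3: in={h} out={h}
  L4: in={h} out=∅
  L5: in={n} out={h,n,x}
  L6: in={h,n,x} out={h,n,x}
  L7: in={h,x} out=∅
  L8: in=∅ out=∅
  L9: in=∅ out=∅

Interference:
  h↔{n,r,x}
  n↔{h,x}
  r↔{h}
  x↔{h,n}

N(r) = ["h"]

Answer: ["h"]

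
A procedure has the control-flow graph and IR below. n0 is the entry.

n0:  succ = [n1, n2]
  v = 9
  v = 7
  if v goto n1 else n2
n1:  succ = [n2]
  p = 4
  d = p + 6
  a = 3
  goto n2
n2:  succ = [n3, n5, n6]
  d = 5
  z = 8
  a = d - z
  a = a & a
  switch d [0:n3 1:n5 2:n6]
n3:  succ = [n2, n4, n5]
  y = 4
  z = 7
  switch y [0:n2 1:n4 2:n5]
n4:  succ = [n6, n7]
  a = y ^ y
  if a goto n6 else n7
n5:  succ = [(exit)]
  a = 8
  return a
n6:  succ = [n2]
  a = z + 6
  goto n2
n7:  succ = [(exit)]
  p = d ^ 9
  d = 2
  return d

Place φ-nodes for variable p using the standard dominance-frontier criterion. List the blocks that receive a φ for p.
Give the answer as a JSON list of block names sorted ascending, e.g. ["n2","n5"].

Answer: ["n2"]

Working:
idom tree: n1←n0 n2←n0 n3←n2 n4←n3 n5←n2 n6←n2 n7←n4
Join-block Dom:
  n2: preds {n0,n1,n3,n6}: {n0} ∩ {n0,n1} ∩ {n0,n2,n3} ∩ {n0,n2,n6} = {n0}; idom=n0
  n5: preds {n2,n3}: {n0,n2} ∩ {n0,n2,n3} = {n0,n2}; idom=n2
  n6: preds {n2,n4}: {n0,n2} ∩ {n0,n2,n3,n4} = {n0,n2}; idom=n2

DF walk-up:
  join n2 pred n0: · stop@n0
  join n2 pred n1: n1 stop@n0
  join n2 pred n3: n3→n2 stop@n0
  join n2 pred n6: n6→n2 stop@n0
  join n5 pred n2: · stop@n2
  join n5 pred n3: n3 stop@n2
  join n6 pred n2: · stop@n2
  join n6 pred n4: n4→n3 stop@n2
  n0 → ∅
  n1 → {n2}
  n2 → {n2}
  n3 → {n2,n5,n6}
  n4 → {n6}
  n5 → ∅
  n6 → {n2}
  n7 → ∅

φ for p: defs {n1,n7}
  DF⁺ = {n2}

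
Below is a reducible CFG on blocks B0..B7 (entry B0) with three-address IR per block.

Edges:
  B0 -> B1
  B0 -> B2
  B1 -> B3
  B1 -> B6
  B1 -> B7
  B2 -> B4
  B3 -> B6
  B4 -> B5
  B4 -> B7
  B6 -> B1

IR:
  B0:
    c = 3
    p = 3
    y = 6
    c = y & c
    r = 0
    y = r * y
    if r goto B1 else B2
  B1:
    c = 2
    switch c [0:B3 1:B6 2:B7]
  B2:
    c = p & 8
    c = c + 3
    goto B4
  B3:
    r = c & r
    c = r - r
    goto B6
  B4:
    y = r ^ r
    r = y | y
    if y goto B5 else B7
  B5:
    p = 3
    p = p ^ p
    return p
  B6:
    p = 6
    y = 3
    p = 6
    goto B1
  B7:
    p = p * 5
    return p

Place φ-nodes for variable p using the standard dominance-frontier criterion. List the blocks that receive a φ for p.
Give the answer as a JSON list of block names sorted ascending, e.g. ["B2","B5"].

Answer: ["B1", "B7"]

Working:
idom tree: B1←B0 B2←B0 B3←B1 B4←B2 B5←B4 B6←B1 B7←B0
Dom∩ at merges:
  B1: preds {B0,B6}: {B0} ∩ {B0,B1,B6} = {B0}; idom=B0
  B6: preds {B1,B3}: {B0,B1} ∩ {B0,B1,B3} = {B0,B1}; idom=B1
  B7: preds {B1,B4}: {B0,B1} ∩ {B0,B2,B4} = {B0}; idom=B0

DF walk-up:
  join B1 pred B0: · stop@B0
  join B1 pred B6: B6→B1 stop@B0
  join B6 pred B1: · stop@B1
  join B6 pred B3: B3 stop@B1
  join B7 pred B1: B1 stop@B0
  join B7 pred B4: B4→B2 stop@B0
  B0 → ∅
  B1 → {B1,B7}
  B2 → {B7}
  B3 → {B6}
  B4 → {B7}
  B5 → ∅
  B6 → {B1}
  B7 → ∅

φ for p: defs {B0,B5,B6,B7}
  DF⁺ = {B1,B7}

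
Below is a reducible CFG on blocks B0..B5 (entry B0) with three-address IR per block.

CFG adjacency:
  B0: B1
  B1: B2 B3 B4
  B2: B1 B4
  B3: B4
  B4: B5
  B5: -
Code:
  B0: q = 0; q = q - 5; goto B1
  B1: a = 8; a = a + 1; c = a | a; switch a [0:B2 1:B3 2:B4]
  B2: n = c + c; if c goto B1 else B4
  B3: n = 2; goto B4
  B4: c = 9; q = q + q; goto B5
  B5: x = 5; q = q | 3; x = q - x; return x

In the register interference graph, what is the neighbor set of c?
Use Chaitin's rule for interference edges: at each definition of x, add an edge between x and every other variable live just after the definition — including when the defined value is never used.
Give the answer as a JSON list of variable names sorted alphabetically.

def/use:
  B0: {q} / ∅
  B1: {a,c} / ∅
  B2: {n} / {c}
  B3: {n} / ∅
  B4: {c,q} / {q}
  B5: {q,x} / {q}

Liveness:
  live B0: ∅→{q}
  live B1: {q}→{c,q}
  live B2: {c,q}→{q}
  live B3: {q}→{q}
  live B4: {q}→{q}
  live B5: {q}→∅

Conflict graph:
  a: {c,q}
  c: {a,n,q}
  n: {c,q}
  q: {a,c,n,x}
  x: {q}

N(c) = ["a", "n", "q"]

Answer: ["a", "n", "q"]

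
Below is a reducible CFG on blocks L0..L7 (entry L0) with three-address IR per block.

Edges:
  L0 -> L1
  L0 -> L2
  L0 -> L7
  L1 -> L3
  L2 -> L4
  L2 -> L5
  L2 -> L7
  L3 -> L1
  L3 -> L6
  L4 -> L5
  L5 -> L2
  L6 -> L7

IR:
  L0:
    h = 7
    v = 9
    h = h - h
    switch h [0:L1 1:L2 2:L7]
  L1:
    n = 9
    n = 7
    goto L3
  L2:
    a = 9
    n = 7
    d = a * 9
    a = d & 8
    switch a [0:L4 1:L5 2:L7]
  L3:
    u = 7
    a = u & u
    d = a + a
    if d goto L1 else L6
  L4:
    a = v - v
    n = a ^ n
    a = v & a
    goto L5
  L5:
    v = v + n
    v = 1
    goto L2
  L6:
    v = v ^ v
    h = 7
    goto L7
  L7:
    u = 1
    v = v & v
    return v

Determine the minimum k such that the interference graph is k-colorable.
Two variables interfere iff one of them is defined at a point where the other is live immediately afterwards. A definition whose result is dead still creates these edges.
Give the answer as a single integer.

Per-block:
  L0 def {h,v} use ∅
  L1 def {n} use ∅
  L2 def {a,d,n} use ∅
  L3 def {a,d,u} use ∅
  L4 def {a,n} use {n,v}
  L5 def {v} use {n,v}
  L6 def {h,v} use {v}
  L7 def {u,v} use {v}

Liveness:
  L0 li=∅ lo={v}
  L1 li={v} lo={v}
  L2 li={v} lo={n,v}
  L3 li={v} lo={v}
  L4 li={n,v} lo={n,v}
  L5 li={n,v} lo={v}
  L6 li={v} lo={v}
  L7 li={v} lo=∅

Conflict graph:
  a↔{n,v}
  d↔{n,v}
  h↔{v}
  n↔{a,d,v}
  u↔{v}
  v↔{a,d,h,n,u}

Registers:
  clique {a,n,v} ⇒ need ≥ 3
  assign a→R2 d→R2 h→R1 n→R1 u→R1 v→R0 — no edge inside a register ⇒ χ ≤ 3
  χ = 3

Answer: 3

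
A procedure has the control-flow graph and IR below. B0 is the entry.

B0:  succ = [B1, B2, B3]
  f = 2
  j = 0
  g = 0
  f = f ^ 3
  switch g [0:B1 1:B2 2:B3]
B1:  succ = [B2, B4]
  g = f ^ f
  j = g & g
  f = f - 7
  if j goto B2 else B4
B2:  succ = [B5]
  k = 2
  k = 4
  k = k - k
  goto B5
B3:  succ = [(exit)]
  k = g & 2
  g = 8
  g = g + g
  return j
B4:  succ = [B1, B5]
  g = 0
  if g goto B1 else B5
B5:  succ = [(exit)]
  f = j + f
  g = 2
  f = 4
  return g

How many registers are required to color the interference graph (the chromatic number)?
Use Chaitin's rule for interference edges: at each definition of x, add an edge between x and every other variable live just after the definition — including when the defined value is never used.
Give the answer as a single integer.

Answer: 3

Analysis:
def/use:
  B0: {f,g,j} / ∅
  B1: {f,g,j} / {f}
  B2: {k} / ∅
  B3: {g,k} / {g,j}
  B4: {g} / ∅
  B5: {f,g} / {f,j}

Liveness:
  live B0: ∅→{f,g,j}
  live B1: {f}→{f,j}
  live B2: {f,j}→{f,j}
  live B3: {g,j}→∅
  live B4: {f,j}→{f,j}
  live B5: {f,j}→∅

Conflict graph:
  f: {g,j,k}
  g: {f,j}
  j: {f,g,k}
  k: {f,j}

Registers:
  clique {f,g,j} ⇒ need ≥ 3
  assign f→c0 g→c2 j→c1 k→c2 — no edge inside a register ⇒ χ ≤ 3
  χ = 3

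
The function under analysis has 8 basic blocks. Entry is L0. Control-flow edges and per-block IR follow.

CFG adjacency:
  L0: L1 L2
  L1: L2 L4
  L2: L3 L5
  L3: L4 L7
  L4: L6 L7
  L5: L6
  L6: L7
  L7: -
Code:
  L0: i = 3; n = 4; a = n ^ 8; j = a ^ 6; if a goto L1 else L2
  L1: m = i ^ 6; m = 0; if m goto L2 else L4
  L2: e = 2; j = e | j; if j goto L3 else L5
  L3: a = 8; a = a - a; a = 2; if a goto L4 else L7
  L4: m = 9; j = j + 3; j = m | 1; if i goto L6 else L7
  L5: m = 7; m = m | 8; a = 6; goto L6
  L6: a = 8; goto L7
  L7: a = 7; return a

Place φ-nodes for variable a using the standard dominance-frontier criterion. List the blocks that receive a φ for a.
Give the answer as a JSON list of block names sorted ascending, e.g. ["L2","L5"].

idom tree: L1←L0 L2←L0 L3←L2 L4←L0 L5←L2 L6←L0 L7←L0
Dom at joins:
  L2: preds {L0,L1}: {L0} ∩ {L0,L1} = {L0}; idom=L0
  L4: preds {L1,L3}: {L0,L1} ∩ {L0,L2,L3} = {L0}; idom=L0
  L6: preds {L4,L5}: {L0,L4} ∩ {L0,L2,L5} = {L0}; idom=L0
  L7: preds {L3,L4,L6}: {L0,L2,L3} ∩ {L0,L4} ∩ {L0,L6} = {L0}; idom=L0

Frontier:
  L2←L0: walk · to L0
  L2←L1: walk L1 to L0
  L4←L1: walk L1 to L0
  L4←L3: walk L3→L2 to L0
  L6←L4: walk L4 to L0
  L6←L5: walk L5→L2 to L0
  L7←L3: walk L3→L2 to L0
  L7←L4: walk L4 to L0
  L7←L6: walk L6 to L0
  DF(L0)=∅
  DF(L1)={L2,L4}
  DF(L2)={L4,L6,L7}
  DF(L3)={L4,L7}
  DF(L4)={L6,L7}
  DF(L5)={L6}
  DF(L6)={L7}
  DF(L7)=∅

φ for a: defs {L0,L3,L5,L6,L7}
  DF⁺ = {L4,L6,L7}

Answer: ["L4", "L6", "L7"]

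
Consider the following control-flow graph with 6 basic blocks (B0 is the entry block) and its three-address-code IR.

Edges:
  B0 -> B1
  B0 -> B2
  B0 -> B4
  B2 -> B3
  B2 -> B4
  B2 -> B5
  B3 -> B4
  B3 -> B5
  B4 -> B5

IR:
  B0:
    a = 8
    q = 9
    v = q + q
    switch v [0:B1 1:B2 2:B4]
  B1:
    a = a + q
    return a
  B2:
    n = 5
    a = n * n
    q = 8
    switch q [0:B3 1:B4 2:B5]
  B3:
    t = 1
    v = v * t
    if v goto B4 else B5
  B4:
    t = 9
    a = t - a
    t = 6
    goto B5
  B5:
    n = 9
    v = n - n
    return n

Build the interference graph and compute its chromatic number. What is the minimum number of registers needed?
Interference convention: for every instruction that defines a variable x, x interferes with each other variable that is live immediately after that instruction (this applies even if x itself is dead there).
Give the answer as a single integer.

Block summaries:
  B0: def={a,q,v} ue=∅
  B1: def={a} ue={a,q}
  B2: def={a,n,q} ue=∅
  B3: def={t,v} ue={v}
  B4: def={a,t} ue={a}
  B5: def={n,v} ue=∅

Liveness:
  live B0: ∅→{a,q,v}
  live B1: {a,q}→∅
  live B2: {v}→{a,v}
  live B3: {a,v}→{a}
  live B4: {a}→∅
  live B5: ∅→∅

Interfere edges:
  a — {q,t,v}
  n — {v}
  q — {a,v}
  t — {a,v}
  v — {a,n,q,t}

Colouring:
  {a,q,v} pairwise interfere (3-clique) ⇒ χ ≥ 3
  3-colouring: R0={v}  R1={a,n}  R2={q,t}
  χ = 3

Answer: 3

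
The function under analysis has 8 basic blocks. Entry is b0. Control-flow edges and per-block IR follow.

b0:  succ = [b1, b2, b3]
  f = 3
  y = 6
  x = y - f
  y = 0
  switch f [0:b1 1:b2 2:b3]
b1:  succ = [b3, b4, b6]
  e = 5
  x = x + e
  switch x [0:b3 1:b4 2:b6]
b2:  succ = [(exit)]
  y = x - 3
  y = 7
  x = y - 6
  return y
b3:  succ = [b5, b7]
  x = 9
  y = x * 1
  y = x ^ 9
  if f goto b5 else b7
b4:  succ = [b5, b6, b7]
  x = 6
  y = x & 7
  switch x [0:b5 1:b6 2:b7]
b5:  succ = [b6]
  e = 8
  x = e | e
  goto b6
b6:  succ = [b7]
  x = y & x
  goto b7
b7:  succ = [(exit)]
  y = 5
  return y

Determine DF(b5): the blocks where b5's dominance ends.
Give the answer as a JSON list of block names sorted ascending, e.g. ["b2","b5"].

Answer: ["b6"]

Derivation:
idom tree: b1←b0 b2←b0 b3←b0 b4←b1 b5←b0 b6←b0 b7←b0
Dom at joins:
  b3: preds {b0,b1}: {b0} ∩ {b0,b1} = {b0}; idom=b0
  b5: preds {b3,b4}: {b0,b3} ∩ {b0,b1,b4} = {b0}; idom=b0
  b6: preds {b1,b4,b5}: {b0,b1} ∩ {b0,b1,b4} ∩ {b0,b5} = {b0}; idom=b0
  b7: preds {b3,b4,b6}: {b0,b3} ∩ {b0,b1,b4} ∩ {b0,b6} = {b0}; idom=b0

Frontier:
  join b3 pred b0: · stop@b0
  join b3 pred b1: b1 stop@b0
  join b5 pred b3: b3 stop@b0
  join b5 pred b4: b4→b1 stop@b0
  join b6 pred b1: b1 stop@b0
  join b6 pred b4: b4→b1 stop@b0
  join b6 pred b5: b5 stop@b0
  join b7 pred b3: b3 stop@b0
  join b7 pred b4: b4→b1 stop@b0
  join b7 pred b6: b6 stop@b0
  b0 → ∅
  b1 → {b3,b5,b6,b7}
  b2 → ∅
  b3 → {b5,b7}
  b4 → {b5,b6,b7}
  b5 → {b6}
  b6 → {b7}
  b7 → ∅

DF(b5) = ["b6"]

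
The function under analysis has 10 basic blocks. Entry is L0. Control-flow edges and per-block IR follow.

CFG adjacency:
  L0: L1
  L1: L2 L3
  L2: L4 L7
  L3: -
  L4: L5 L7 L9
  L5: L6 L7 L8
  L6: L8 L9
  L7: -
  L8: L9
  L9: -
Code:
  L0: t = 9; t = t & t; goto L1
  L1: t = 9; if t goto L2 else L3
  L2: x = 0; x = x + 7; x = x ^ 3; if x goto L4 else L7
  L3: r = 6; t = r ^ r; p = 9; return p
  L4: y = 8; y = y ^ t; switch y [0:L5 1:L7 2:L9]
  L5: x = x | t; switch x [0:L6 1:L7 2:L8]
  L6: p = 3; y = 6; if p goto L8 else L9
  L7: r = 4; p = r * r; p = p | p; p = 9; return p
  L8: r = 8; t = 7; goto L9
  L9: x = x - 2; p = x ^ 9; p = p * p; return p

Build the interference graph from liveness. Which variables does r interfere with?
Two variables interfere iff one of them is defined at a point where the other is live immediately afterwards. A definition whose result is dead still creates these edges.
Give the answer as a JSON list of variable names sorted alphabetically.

Answer: ["x"]

Analysis:
Block summaries:
  L0 def {t} use ∅
  L1 def {t} use ∅
  L2 def {x} use ∅
  L3 def {p,r,t} use ∅
  L4 def {y} use {t}
  L5 def {x} use {t,x}
  L6 def {p,y} use ∅
  L7 def {p,r} use ∅
  L8 def {r,t} use ∅
  L9 def {p,x} use {x}

Liveness:
  L0 li=∅ lo=∅
  L1 li=∅ lo={t}
  L2 li={t} lo={t,x}
  L3 li=∅ lo=∅
  L4 li={t,x} lo={t,x}
  L5 li={t,x} lo={x}
  L6 li={x} lo={x}
  L7 li=∅ lo=∅
  L8 li={x} lo={x}
  L9 li={x} lo=∅

Interference:
  p: {x,y}
  r: {x}
  t: {x,y}
  x: {p,r,t,y}
  y: {p,t,x}

N(r) = ["x"]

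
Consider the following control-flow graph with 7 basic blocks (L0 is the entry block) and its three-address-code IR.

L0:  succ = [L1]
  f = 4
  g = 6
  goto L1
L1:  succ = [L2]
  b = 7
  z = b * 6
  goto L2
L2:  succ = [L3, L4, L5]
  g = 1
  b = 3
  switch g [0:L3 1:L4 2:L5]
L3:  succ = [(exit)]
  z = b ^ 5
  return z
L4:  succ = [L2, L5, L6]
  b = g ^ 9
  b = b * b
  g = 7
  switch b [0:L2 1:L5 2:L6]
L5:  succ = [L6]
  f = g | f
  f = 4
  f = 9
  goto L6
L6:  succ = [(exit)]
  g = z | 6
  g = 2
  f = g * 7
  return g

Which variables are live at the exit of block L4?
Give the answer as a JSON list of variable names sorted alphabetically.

Per-block:
  L0 def {f,g} use ∅
  L1 def {b,z} use ∅
  L2 def {b,g} use ∅
  L3 def {z} use {b}
  L4 def {b,g} use {g}
  L5 def {f} use {f,g}
  L6 def {f,g} use {z}

Liveness:
  L0: in=∅ out={f}
  L1: in={f} out={f,z}
  L2: in={f,z} out={b,f,g,z}
  L3: in={b} out=∅
  L4: in={f,g,z} out={f,g,z}
  L5: in={f,g,z} out={z}
  L6: in={z} out=∅

live-out(L4) = ["f", "g", "z"]

Answer: ["f", "g", "z"]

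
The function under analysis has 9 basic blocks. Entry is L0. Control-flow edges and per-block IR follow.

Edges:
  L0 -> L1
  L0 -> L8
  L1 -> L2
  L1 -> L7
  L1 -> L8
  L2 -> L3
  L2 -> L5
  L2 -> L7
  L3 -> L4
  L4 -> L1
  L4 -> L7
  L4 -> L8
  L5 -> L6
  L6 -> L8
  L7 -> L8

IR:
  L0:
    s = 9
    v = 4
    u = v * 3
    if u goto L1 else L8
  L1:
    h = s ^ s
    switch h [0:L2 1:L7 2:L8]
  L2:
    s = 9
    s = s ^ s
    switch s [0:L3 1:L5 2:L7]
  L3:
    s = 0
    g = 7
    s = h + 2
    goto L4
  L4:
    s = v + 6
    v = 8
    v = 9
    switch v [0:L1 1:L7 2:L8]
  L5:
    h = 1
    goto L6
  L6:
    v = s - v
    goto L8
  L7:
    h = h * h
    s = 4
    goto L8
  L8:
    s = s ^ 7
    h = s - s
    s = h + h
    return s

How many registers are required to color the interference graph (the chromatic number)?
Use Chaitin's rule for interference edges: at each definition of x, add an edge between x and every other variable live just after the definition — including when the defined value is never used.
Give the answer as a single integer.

Per-block:
  L0: {s,u,v} / ∅
  L1: {h} / {s}
  L2: {s} / ∅
  L3: {g,s} / {h}
  L4: {s,v} / {v}
  L5: {h} / ∅
  L6: {v} / {s,v}
  L7: {h,s} / {h}
  L8: {h,s} / {s}

Live sets:
  live L0: ∅→{s,v}
  live L1: {s,v}→{h,s,v}
  live L2: {h,v}→{h,s,v}
  live L3: {h,v}→{h,v}
  live L4: {h,v}→{h,s,v}
  live L5: {s,v}→{s,v}
  live L6: {s,v}→{s}
  live L7: {h}→{s}
  live L8: {s}→∅

Interference:
  g — {h,v}
  h — {g,s,v}
  s — {h,u,v}
  u — {s,v}
  v — {g,h,s,u}

Chromatic number:
  {g,h,v} pairwise interfere (3-clique) ⇒ χ ≥ 3
  assign g→r2 h→r1 s→r2 u→r1 v→r0 — no edge inside a register ⇒ χ ≤ 3
  χ = 3

Answer: 3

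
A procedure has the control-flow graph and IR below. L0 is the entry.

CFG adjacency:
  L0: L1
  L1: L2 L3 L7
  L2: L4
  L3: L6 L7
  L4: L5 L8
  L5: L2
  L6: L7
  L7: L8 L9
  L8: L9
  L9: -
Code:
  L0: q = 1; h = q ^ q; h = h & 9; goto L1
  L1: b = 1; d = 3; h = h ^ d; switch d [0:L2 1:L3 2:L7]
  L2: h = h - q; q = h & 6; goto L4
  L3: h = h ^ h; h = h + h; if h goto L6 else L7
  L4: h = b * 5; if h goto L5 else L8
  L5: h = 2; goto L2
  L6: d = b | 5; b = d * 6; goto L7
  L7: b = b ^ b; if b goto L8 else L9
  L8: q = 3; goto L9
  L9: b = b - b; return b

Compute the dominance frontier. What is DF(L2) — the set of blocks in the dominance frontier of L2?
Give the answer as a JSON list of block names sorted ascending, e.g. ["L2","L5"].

Answer: ["L2", "L8"]

Working:
idom tree: L1←L0 L2←L1 L3←L1 L4←L2 L5←L4 L6←L3 L7←L1 L8←L1 L9←L1
Dom∩ at merges:
  L2: preds {L1,L5}: {L0,L1} ∩ {L0,L1,L2,L4,L5} = {L0,L1}; idom=L1
  L7: preds {L1,L3,L6}: {L0,L1} ∩ {L0,L1,L3} ∩ {L0,L1,L3,L6} = {L0,L1}; idom=L1
  L8: preds {L4,L7}: {L0,L1,L2,L4} ∩ {L0,L1,L7} = {L0,L1}; idom=L1
  L9: preds {L7,L8}: {L0,L1,L7} ∩ {L0,L1,L8} = {L0,L1}; idom=L1

Frontier:
  L2←L1: walk · to L1
  L2←L5: walk L5→L4→L2 to L1
  L7←L1: walk · to L1
  L7←L3: walk L3 to L1
  L7←L6: walk L6→L3 to L1
  L8←L4: walk L4→L2 to L1
  L8←L7: walk L7 to L1
  L9←L7: walk L7 to L1
  L9←L8: walk L8 to L1
  L0 → ∅
  L1 → ∅
  L2 → {L2,L8}
  L3 → {L7}
  L4 → {L2,L8}
  L5 → {L2}
  L6 → {L7}
  L7 → {L8,L9}
  L8 → {L9}
  L9 → ∅

DF(L2) = ["L2", "L8"]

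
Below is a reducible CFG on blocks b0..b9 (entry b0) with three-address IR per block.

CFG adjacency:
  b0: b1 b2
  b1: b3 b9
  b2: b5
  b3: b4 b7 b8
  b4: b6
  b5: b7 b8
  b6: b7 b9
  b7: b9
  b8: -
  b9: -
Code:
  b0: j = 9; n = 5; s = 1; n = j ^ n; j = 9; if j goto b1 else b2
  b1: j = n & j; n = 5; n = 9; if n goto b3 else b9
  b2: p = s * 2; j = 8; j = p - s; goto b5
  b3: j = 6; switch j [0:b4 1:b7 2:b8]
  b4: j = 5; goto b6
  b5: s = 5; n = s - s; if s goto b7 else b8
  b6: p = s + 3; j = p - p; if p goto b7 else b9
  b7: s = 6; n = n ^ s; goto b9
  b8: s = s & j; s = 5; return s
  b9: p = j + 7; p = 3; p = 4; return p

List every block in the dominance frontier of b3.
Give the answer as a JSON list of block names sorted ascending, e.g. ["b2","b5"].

Answer: ["b7", "b8", "b9"]

Derivation:
idom tree: b1←b0 b2←b0 b3←b1 b4←b3 b5←b2 b6←b4 b7←b0 b8←b0 b9←b0
Join-block Dom:
  b7: preds {b3,b5,b6}: {b0,b1,b3} ∩ {b0,b2,b5} ∩ {b0,b1,b3,b4,b6} = {b0}; idom=b0
  b8: preds {b3,b5}: {b0,b1,b3} ∩ {b0,b2,b5} = {b0}; idom=b0
  b9: preds {b1,b6,b7}: {b0,b1} ∩ {b0,b1,b3,b4,b6} ∩ {b0,b7} = {b0}; idom=b0

DF walk-up:
  b7←b3: walk b3→b1 to b0
  b7←b5: walk b5→b2 to b0
  b7←b6: walk b6→b4→b3→b1 to b0
  b8←b3: walk b3→b1 to b0
  b8←b5: walk b5→b2 to b0
  b9←b1: walk b1 to b0
  b9←b6: walk b6→b4→b3→b1 to b0
  b9←b7: walk b7 to b0
  DF(b0)=∅
  DF(b1)={b7,b8,b9}
  DF(b2)={b7,b8}
  DF(b3)={b7,b8,b9}
  DF(b4)={b7,b9}
  DF(b5)={b7,b8}
  DF(b6)={b7,b9}
  DF(b7)={b9}
  DF(b8)=∅
  DF(b9)=∅

DF(b3) = ["b7", "b8", "b9"]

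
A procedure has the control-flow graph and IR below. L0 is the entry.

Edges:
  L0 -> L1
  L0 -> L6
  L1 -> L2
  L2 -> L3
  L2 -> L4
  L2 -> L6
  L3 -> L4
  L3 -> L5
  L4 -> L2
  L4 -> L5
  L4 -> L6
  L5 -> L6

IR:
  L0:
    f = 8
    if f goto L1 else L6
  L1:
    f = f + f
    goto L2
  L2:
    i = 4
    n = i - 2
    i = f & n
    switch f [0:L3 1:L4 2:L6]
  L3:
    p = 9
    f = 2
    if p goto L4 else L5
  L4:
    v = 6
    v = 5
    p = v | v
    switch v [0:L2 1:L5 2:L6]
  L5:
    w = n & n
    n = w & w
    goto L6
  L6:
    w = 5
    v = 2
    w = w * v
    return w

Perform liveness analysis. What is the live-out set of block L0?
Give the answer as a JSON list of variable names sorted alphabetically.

Block summaries:
  L0: def={f} ue=∅
  L1: def={f} ue={f}
  L2: def={i,n} ue={f}
  L3: def={f,p} ue=∅
  L4: def={p,v} ue=∅
  L5: def={n,w} ue={n}
  L6: def={v,w} ue=∅

Liveness:
  L0 li=∅ lo={f}
  L1 li={f} lo={f}
  L2 li={f} lo={f,n}
  L3 li={n} lo={f,n}
  L4 li={f,n} lo={f,n}
  L5 li={n} lo=∅
  L6 li=∅ lo=∅

live-out(L0) = ["f"]

Answer: ["f"]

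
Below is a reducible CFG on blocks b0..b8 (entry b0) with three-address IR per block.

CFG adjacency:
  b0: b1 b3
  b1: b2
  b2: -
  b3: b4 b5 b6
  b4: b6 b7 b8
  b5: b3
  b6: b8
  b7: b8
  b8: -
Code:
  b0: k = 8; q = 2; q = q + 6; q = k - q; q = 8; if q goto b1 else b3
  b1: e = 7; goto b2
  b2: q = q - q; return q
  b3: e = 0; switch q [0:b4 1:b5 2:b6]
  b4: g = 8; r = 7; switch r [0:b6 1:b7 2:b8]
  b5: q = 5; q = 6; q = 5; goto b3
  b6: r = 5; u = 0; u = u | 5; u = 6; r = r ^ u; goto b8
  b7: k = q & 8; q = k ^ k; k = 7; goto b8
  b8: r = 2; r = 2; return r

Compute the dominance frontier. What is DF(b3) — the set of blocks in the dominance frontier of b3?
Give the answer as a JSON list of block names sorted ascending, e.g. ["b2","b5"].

idom tree: b1←b0 b2←b1 b3←b0 b4←b3 b5←b3 b6←b3 b7←b4 b8←b3
Join-block Dom:
  b3: preds {b0,b5}: {b0} ∩ {b0,b3,b5} = {b0}; idom=b0
  b6: preds {b3,b4}: {b0,b3} ∩ {b0,b3,b4} = {b0,b3}; idom=b3
  b8: preds {b4,b6,b7}: {b0,b3,b4} ∩ {b0,b3,b6} ∩ {b0,b3,b4,b7} = {b0,b3}; idom=b3

DF walk-up:
  b3←b0: walk · to b0
  b3←b5: walk b5→b3 to b0
  b6←b3: walk · to b3
  b6←b4: walk b4 to b3
  b8←b4: walk b4 to b3
  b8←b6: walk b6 to b3
  b8←b7: walk b7→b4 to b3
  b0: DF=∅
  b1: DF=∅
  b2: DF=∅
  b3: DF={b3}
  b4: DF={b6,b8}
  b5: DF={b3}
  b6: DF={b8}
  b7: DF={b8}
  b8: DF=∅

DF(b3) = ["b3"]

Answer: ["b3"]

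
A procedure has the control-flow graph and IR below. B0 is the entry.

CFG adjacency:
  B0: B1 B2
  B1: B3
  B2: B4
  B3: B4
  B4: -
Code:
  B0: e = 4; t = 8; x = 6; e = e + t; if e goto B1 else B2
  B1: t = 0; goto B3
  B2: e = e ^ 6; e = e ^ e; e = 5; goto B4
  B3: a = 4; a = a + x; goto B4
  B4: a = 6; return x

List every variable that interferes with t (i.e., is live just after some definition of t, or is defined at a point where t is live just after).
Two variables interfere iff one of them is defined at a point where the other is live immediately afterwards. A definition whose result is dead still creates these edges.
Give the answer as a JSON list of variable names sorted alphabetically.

Answer: ["e", "x"]

Working:
Per-block:
  B0: {e,t,x} / ∅
  B1: {t} / ∅
  B2: {e} / {e}
  B3: {a} / {x}
  B4: {a} / {x}

Live sets:
  live B0: ∅→{e,x}
  live B1: {x}→{x}
  live B2: {e,x}→{x}
  live B3: {x}→{x}
  live B4: {x}→∅

Conflict graph:
  a↔{x}
  e↔{t,x}
  t↔{e,x}
  x↔{a,e,t}

N(t) = ["e", "x"]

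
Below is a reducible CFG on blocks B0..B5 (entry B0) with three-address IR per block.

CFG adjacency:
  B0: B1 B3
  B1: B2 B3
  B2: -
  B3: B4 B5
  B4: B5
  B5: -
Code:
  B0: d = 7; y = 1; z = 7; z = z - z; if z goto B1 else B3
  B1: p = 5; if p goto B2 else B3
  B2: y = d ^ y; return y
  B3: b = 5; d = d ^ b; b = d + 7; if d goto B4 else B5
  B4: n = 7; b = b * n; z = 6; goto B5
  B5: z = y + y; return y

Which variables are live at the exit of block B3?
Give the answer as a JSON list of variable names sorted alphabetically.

def/use:
  B0: def={d,y,z} ue=∅
  B1: def={p} ue=∅
  B2: def={y} ue={d,y}
  B3: def={b,d} ue={d}
  B4: def={b,n,z} ue={b}
  B5: def={z} ue={y}

Live sets:
  B0 li=∅ lo={d,y}
  B1 li={d,y} lo={d,y}
  B2 li={d,y} lo=∅
  B3 li={d,y} lo={b,y}
  B4 li={b,y} lo={y}
  B5 li={y} lo=∅

live-out(B3) = ["b", "y"]

Answer: ["b", "y"]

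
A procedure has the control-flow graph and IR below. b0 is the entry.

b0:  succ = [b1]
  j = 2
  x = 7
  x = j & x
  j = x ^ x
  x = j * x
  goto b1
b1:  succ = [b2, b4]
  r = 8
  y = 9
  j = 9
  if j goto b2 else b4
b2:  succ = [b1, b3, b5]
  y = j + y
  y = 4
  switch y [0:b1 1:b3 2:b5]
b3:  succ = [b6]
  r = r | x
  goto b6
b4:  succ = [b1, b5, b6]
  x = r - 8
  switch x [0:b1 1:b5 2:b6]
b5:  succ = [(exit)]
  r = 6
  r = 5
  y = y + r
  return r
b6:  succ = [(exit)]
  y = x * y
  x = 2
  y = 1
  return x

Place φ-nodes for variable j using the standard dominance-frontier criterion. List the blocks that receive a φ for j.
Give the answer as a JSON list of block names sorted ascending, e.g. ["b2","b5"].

Answer: ["b1"]

Analysis:
idom tree: b1←b0 b2←b1 b3←b2 b4←b1 b5←b1 b6←b1
Join-block Dom:
  b1: preds {b0,b2,b4}: {b0} ∩ {b0,b1,b2} ∩ {b0,b1,b4} = {b0}; idom=b0
  b5: preds {b2,b4}: {b0,b1,b2} ∩ {b0,b1,b4} = {b0,b1}; idom=b1
  b6: preds {b3,b4}: {b0,b1,b2,b3} ∩ {b0,b1,b4} = {b0,b1}; idom=b1

DF walk-up:
  b1←b0: walk · to b0
  b1←b2: walk b2→b1 to b0
  b1←b4: walk b4→b1 to b0
  b5←b2: walk b2 to b1
  b5←b4: walk b4 to b1
  b6←b3: walk b3→b2 to b1
  b6←b4: walk b4 to b1
  b0 → ∅
  b1 → {b1}
  b2 → {b1,b5,b6}
  b3 → {b6}
  b4 → {b1,b5,b6}
  b5 → ∅
  b6 → ∅

φ for j: defs {b0,b1}
  DF⁺ = {b1}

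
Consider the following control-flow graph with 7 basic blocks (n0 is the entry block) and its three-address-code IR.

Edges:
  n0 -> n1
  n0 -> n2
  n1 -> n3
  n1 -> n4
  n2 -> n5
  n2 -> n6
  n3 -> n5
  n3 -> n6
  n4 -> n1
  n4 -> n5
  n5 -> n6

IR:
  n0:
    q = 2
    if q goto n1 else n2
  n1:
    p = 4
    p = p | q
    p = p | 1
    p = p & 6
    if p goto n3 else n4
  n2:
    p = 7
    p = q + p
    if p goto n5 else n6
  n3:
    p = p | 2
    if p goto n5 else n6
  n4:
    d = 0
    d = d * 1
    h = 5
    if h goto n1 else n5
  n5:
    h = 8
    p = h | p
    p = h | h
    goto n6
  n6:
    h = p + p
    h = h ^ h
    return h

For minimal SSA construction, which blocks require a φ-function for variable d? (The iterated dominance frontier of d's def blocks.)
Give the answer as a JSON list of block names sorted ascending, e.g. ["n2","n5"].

idom tree: n1←n0 n2←n0 n3←n1 n4←n1 n5←n0 n6←n0
Dom∩ at merges:
  n1: preds {n0,n4}: {n0} ∩ {n0,n1,n4} = {n0}; idom=n0
  n5: preds {n2,n3,n4}: {n0,n2} ∩ {n0,n1,n3} ∩ {n0,n1,n4} = {n0}; idom=n0
  n6: preds {n2,n3,n5}: {n0,n2} ∩ {n0,n1,n3} ∩ {n0,n5} = {n0}; idom=n0

DF derivation:
  n1←n0: walk · to n0
  n1←n4: walk n4→n1 to n0
  n5←n2: walk n2 to n0
  n5←n3: walk n3→n1 to n0
  n5←n4: walk n4→n1 to n0
  n6←n2: walk n2 to n0
  n6←n3: walk n3→n1 to n0
  n6←n5: walk n5 to n0
  n0 → ∅
  n1 → {n1,n5,n6}
  n2 → {n5,n6}
  n3 → {n5,n6}
  n4 → {n1,n5}
  n5 → {n6}
  n6 → ∅

φ for d: defs {n4}
  DF⁺ = {n1,n5,n6}

Answer: ["n1", "n5", "n6"]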